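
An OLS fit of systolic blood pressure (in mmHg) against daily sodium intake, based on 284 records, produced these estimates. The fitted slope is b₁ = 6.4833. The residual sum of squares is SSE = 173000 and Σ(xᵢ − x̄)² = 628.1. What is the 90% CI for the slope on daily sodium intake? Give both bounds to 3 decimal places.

MSE = SSE/(n − 2) = 173000/282 = 613.475.
SE(b₁) = √(MSE/Sₓₓ) = √(613.475/628.1) = 0.988289.
df = n − 2 = 282.
t* = t_{0.05, 282} = 1.650275.
Margin = t* × SE = 1.650275 × 0.988289 = 1.63095.
CI: 6.4833 ± 1.63095 → (4.852, 8.114).
With 90% confidence, each one-unit increase in daily sodium intake is associated with a change of between 4.852 and 8.114 mmHg in systolic blood pressure.

(4.852, 8.114)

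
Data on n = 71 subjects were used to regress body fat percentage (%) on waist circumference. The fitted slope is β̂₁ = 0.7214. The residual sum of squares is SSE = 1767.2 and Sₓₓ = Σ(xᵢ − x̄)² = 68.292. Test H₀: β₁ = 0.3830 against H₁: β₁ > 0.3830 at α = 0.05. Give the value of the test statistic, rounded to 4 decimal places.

MSE = SSE/(n − 2) = 1767.2/69 = 25.6116.
SE(β̂₁) = √(MSE/Sₓₓ) = √(25.6116/68.292) = 0.612397.
t = (0.7214 − 0.3830) / 0.612397 = 0.5526.
df = n − 2 = 69.
One-sided p ≈ 0.2912, which is ≥ 0.05, so fail to reject H₀.
The data do not give significant evidence that the true slope on waist circumference exceeds 0.3830 % per unit.

t = 0.5526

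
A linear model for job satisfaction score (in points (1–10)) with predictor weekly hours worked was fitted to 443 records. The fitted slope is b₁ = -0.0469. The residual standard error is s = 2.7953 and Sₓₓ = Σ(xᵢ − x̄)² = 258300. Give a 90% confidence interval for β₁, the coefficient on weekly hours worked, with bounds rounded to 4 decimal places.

SE(b₁) = s/√Sₓₓ = 2.7953/√258300 = 0.00550004.
df = n − 2 = 441.
t* = t_{0.05, 441} = 1.648316.
Margin = t* × SE = 1.648316 × 0.00550004 = 0.009066.
CI: -0.0469 ± 0.009066 → (-0.0560, -0.0378).
With 90% confidence, each one-unit increase in weekly hours worked is associated with a change of between -0.0560 and -0.0378 points (1–10) in job satisfaction score.

(-0.0560, -0.0378)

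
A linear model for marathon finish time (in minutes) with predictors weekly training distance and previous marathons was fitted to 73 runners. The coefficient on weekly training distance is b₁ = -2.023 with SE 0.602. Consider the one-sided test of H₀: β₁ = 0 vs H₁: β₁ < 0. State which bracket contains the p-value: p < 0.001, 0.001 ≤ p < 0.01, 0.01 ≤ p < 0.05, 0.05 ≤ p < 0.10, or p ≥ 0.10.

t = -2.023 / 0.602 = -3.360.
df = n − k − 1 = 73 − 2 − 1 = 70.
One-sided p = P(T_{70} < t) ≈ 0.0006.
So p < 0.001.

p < 0.001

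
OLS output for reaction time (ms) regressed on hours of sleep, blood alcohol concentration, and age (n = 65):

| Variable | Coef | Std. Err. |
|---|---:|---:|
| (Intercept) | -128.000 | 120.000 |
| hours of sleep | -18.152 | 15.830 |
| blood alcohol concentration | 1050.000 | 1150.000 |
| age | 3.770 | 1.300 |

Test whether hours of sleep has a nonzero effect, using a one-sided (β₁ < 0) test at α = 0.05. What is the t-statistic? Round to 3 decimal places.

t = -1.147

Read off: b = -18.152, SE = 15.830 for hours of sleep.
H₀: β₁ = 0 vs H₁: β₁ < 0.
t = -18.152 / 15.830 = -1.147.
df = n − k − 1 = 65 − 3 − 1 = 61.
One-sided p ≈ 0.1280, which is ≥ 0.05, so fail to reject H₀.
The data do not give significant evidence that the true slope on hours of sleep is negative, holding the other predictors fixed.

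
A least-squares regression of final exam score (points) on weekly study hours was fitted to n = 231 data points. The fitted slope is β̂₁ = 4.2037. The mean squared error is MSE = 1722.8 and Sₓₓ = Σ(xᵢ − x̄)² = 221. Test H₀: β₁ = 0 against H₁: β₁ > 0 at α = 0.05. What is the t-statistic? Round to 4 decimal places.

t = 1.5056

SE(β̂₁) = √(MSE/Sₓₓ) = √(1722.8/221) = 2.79204.
t = 4.2037 / 2.79204 = 1.5056.
df = n − 2 = 229.
One-sided p ≈ 0.0668, which is ≥ 0.05, so fail to reject H₀.
The data do not give significant evidence that the true slope on weekly study hours is positive.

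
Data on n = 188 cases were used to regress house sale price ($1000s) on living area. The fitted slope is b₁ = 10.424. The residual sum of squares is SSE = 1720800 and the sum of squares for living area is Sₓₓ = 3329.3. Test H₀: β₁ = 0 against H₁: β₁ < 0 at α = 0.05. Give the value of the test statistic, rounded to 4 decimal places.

MSE = SSE/(n − 2) = 1720800/186 = 9251.61.
SE(b₁) = √(MSE/Sₓₓ) = √(9251.61/3329.3) = 1.66699.
t = 10.424 / 1.66699 = 6.2532.
df = n − 2 = 186.
One-sided p ≈ 1.0000, which is ≥ 0.05, so fail to reject H₀.
The data do not give significant evidence that the true slope on living area is negative.

t = 6.2532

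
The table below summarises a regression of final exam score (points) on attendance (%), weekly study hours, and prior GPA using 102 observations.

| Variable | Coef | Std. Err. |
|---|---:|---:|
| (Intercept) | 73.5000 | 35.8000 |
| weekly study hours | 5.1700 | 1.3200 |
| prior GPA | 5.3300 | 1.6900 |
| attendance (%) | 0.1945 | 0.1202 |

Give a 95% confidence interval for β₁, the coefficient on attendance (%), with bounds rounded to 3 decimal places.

Read off: b = 0.1945, SE = 0.1202 for attendance (%).
df = n − k − 1 = 102 − 3 − 1 = 98.
t* = t_{0.025, 98} = 1.984467.
Margin = t* × SE = 1.984467 × 0.1202 = 0.23853.
CI: 0.1945 ± 0.23853 → (-0.044, 0.433).

(-0.044, 0.433)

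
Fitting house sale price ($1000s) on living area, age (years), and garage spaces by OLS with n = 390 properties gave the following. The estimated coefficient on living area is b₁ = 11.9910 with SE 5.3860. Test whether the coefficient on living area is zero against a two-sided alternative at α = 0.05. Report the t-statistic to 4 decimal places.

H₀: β₁ = 0 vs H₁: β₁ ≠ 0.
t = (b₁ − β₁⁰)/SE = 11.9910 / 5.3860 = 2.2263.
df = n − k − 1 = 390 − 3 − 1 = 386.
Two-sided p ≈ 0.0266, which is < 0.05, so reject H₀.
There is evidence that living area is associated with house sale price, holding the other predictors fixed.

t = 2.2263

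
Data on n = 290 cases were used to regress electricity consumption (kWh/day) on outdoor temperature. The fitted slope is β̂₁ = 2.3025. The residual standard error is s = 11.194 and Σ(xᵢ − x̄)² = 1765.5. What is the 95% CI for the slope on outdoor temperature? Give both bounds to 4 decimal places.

SE(β̂₁) = s/√Sₓₓ = 11.194/√1765.5 = 0.266411.
df = n − 2 = 288.
t* = t_{0.025, 288} = 1.968235.
Margin = t* × SE = 1.968235 × 0.266411 = 0.524359.
CI: 2.3025 ± 0.524359 → (1.7781, 2.8269).
With 95% confidence, each one-unit increase in outdoor temperature is associated with a change of between 1.7781 and 2.8269 kWh/day in electricity consumption.

(1.7781, 2.8269)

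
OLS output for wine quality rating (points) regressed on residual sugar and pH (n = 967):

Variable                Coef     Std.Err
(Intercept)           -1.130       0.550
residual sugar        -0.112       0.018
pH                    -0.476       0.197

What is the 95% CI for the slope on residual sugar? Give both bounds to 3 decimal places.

Read off: b = -0.112, SE = 0.018 for residual sugar.
df = n − k − 1 = 967 − 2 − 1 = 964.
t* = t_{0.025, 964} = 1.962428.
Margin = t* × SE = 1.962428 × 0.018 = 0.03532.
CI: -0.112 ± 0.03532 → (-0.147, -0.077).

(-0.147, -0.077)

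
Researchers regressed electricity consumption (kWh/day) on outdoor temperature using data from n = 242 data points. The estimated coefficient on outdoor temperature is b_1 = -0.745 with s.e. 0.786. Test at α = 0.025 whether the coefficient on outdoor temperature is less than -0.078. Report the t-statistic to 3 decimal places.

H₀: β₁ = -0.078 vs H₁: β₁ < -0.078.
t = (b_1 − β₁⁰)/SE = (-0.745 − (-0.078)) / 0.786 = -0.849.
df = n − 2 = 242 − 2 = 240.
One-sided p ≈ 0.1985, which is ≥ 0.025, so fail to reject H₀.
The data do not give significant evidence that the true slope on outdoor temperature is below -0.078 kWh/day per unit.

t = -0.849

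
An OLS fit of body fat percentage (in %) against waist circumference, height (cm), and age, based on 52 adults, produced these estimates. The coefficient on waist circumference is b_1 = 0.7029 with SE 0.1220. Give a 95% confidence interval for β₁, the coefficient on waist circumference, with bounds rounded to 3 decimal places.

df = n − k − 1 = 52 − 3 − 1 = 48.
t* = t_{0.025, 48} = 2.010635.
Margin = t* × SE = 2.010635 × 0.1220 = 0.24530.
CI: 0.7029 ± 0.24530 → (0.458, 0.948).
With 95% confidence, each one-unit increase in waist circumference is associated with a change of between 0.458 and 0.948 % in body fat percentage, holding the other predictors fixed.

(0.458, 0.948)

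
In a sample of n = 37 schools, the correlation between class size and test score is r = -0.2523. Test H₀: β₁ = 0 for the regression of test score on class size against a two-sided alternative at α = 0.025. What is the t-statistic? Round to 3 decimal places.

t = -1.543

t = r·√(n − 2)/√(1 − r²) = -0.2523·√35/√0.936345 = -1.543.
df = n − 2 = 35.
Two-sided p ≈ 0.1319, which is ≥ 0.025, so fail to reject H₀.
The data do not give significant evidence of a linear association between class size and test score.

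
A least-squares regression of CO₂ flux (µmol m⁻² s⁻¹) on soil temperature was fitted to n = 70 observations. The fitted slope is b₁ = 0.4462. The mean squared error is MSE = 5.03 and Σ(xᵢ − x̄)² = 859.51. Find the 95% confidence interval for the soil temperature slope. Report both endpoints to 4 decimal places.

SE(b₁) = √(MSE/Sₓₓ) = √(5.03/859.51) = 0.0764995.
df = n − 2 = 68.
t* = t_{0.025, 68} = 1.995469.
Margin = t* × SE = 1.995469 × 0.0764995 = 0.152652.
CI: 0.4462 ± 0.152652 → (0.2935, 0.5989).
With 95% confidence, each one-unit increase in soil temperature is associated with a change of between 0.2935 and 0.5989 µmol m⁻² s⁻¹ in CO₂ flux.

(0.2935, 0.5989)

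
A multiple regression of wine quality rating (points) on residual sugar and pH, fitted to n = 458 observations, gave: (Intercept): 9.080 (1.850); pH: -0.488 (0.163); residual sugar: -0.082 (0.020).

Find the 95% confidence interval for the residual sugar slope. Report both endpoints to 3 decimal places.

(-0.121, -0.043)

Read off: b = -0.082, SE = 0.020 for residual sugar.
df = n − k − 1 = 458 − 2 − 1 = 455.
t* = t_{0.025, 455} = 1.965191.
Margin = t* × SE = 1.965191 × 0.020 = 0.03930.
CI: -0.082 ± 0.03930 → (-0.121, -0.043).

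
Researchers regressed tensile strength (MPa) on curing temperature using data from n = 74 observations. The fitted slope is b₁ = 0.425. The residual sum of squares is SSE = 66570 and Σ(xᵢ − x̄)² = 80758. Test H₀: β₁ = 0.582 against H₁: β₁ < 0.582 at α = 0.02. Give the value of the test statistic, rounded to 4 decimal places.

t = -1.4673

MSE = SSE/(n − 2) = 66570/72 = 924.583.
SE(b₁) = √(MSE/Sₓₓ) = √(924.583/80758) = 0.106999.
t = (0.425 − 0.582) / 0.106999 = -1.4673.
df = n − 2 = 72.
One-sided p ≈ 0.0733, which is ≥ 0.02, so fail to reject H₀.
The data do not give significant evidence that the true slope on curing temperature is below 0.582 MPa per unit.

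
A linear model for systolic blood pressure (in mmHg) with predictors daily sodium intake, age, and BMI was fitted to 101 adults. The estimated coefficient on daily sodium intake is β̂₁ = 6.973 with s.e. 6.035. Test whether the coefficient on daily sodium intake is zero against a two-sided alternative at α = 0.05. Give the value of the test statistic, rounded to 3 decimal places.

t = 1.155

H₀: β₁ = 0 vs H₁: β₁ ≠ 0.
t = (β̂₁ − β₁⁰)/SE = 6.973 / 6.035 = 1.155.
df = n − k − 1 = 101 − 3 − 1 = 97.
Two-sided p ≈ 0.2508, which is ≥ 0.05, so fail to reject H₀.
The data do not give significant evidence of an association between daily sodium intake and systolic blood pressure, after adjusting for the other predictors.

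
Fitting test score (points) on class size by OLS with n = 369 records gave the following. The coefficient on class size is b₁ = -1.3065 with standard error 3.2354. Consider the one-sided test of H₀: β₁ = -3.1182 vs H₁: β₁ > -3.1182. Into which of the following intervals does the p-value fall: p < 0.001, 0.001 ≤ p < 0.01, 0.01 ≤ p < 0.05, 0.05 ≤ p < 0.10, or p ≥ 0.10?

t = (-1.3065 − (-3.1182)) / 3.2354 = 0.560.
df = n − 2 = 369 − 2 = 367.
One-sided p = P(T_{367} > t) ≈ 0.2879.
So p ≥ 0.10.

p ≥ 0.10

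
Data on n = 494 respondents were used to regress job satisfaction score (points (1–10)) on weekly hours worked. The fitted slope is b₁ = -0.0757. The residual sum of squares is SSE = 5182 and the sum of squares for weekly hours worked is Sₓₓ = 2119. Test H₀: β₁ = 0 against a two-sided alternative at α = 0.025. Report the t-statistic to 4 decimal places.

MSE = SSE/(n − 2) = 5182/492 = 10.5325.
SE(b₁) = √(MSE/Sₓₓ) = √(10.5325/2119) = 0.0705019.
t = -0.0757 / 0.0705019 = -1.0737.
df = n − 2 = 492.
Two-sided p ≈ 0.2835, which is ≥ 0.025, so fail to reject H₀.
The data do not give significant evidence of an association between weekly hours worked and job satisfaction score.

t = -1.0737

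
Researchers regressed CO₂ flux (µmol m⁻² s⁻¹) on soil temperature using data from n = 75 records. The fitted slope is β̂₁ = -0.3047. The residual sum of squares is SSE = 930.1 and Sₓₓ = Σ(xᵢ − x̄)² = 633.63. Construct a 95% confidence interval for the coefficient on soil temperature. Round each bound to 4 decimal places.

(-0.5873, -0.0221)

MSE = SSE/(n − 2) = 930.1/73 = 12.7411.
SE(β̂₁) = √(MSE/Sₓₓ) = √(12.7411/633.63) = 0.141803.
df = n − 2 = 73.
t* = t_{0.025, 73} = 1.992997.
Margin = t* × SE = 1.992997 × 0.141803 = 0.282613.
CI: -0.3047 ± 0.282613 → (-0.5873, -0.0221).
With 95% confidence, each one-unit increase in soil temperature is associated with a change of between -0.5873 and -0.0221 µmol m⁻² s⁻¹ in CO₂ flux.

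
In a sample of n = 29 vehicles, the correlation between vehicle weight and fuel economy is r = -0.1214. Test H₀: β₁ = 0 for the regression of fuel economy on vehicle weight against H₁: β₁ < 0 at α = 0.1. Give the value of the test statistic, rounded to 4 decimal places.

t = r·√(n − 2)/√(1 − r²) = -0.1214·√27/√0.985262 = -0.6355.
df = n − 2 = 27.
One-sided p ≈ 0.2652, which is ≥ 0.1, so fail to reject H₀.
The data do not give significant evidence of a linear association between vehicle weight and fuel economy.

t = -0.6355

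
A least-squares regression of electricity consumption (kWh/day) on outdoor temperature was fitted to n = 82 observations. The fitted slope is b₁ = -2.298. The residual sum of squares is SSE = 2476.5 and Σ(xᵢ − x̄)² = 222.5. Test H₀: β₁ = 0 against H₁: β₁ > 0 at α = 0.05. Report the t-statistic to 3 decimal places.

MSE = SSE/(n − 2) = 2476.5/80 = 30.9563.
SE(b₁) = √(MSE/Sₓₓ) = √(30.9563/222.5) = 0.373.
t = -2.298 / 0.373 = -6.161.
df = n − 2 = 80.
One-sided p ≈ 1.0000, which is ≥ 0.05, so fail to reject H₀.
The data do not give significant evidence that the true slope on outdoor temperature is positive.

t = -6.161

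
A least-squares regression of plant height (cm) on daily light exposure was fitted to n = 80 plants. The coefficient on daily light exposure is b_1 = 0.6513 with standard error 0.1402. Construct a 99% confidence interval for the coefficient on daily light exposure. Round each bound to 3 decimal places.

(0.281, 1.021)

df = n − 2 = 80 − 2 = 78.
t* = t_{0.005, 78} = 2.64034.
Margin = t* × SE = 2.64034 × 0.1402 = 0.37018.
CI: 0.6513 ± 0.37018 → (0.281, 1.021).
With 99% confidence, each one-unit increase in daily light exposure is associated with a change of between 0.281 and 1.021 cm in plant height.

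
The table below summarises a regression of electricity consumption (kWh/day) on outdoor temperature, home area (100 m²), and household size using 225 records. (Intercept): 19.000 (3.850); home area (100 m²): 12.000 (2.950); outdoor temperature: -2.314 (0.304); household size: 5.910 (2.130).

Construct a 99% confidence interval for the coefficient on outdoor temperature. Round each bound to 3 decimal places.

(-3.104, -1.524)

Read off: b = -2.314, SE = 0.304 for outdoor temperature.
df = n − k − 1 = 225 − 3 − 1 = 221.
t* = t_{0.005, 221} = 2.598258.
Margin = t* × SE = 2.598258 × 0.304 = 0.78987.
CI: -2.314 ± 0.78987 → (-3.104, -1.524).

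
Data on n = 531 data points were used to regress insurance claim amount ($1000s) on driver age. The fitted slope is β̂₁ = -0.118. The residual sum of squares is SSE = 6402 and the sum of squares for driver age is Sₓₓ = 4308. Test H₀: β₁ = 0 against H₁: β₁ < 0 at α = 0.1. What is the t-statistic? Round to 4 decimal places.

MSE = SSE/(n − 2) = 6402/529 = 12.1021.
SE(β̂₁) = √(MSE/Sₓₓ) = √(12.1021/4308) = 0.053002.
t = -0.118 / 0.053002 = -2.2263.
df = n − 2 = 529.
One-sided p ≈ 0.0132, which is < 0.1, so reject H₀.
There is evidence that the true slope on driver age is negative.

t = -2.2263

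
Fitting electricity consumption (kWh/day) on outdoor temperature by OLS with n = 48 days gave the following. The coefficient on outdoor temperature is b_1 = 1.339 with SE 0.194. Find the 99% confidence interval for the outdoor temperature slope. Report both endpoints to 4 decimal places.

df = n − 2 = 48 − 2 = 46.
t* = t_{0.005, 46} = 2.687013.
Margin = t* × SE = 2.687013 × 0.194 = 0.521281.
CI: 1.339 ± 0.521281 → (0.8177, 1.8603).
With 99% confidence, each one-unit increase in outdoor temperature is associated with a change of between 0.8177 and 1.8603 kWh/day in electricity consumption.

(0.8177, 1.8603)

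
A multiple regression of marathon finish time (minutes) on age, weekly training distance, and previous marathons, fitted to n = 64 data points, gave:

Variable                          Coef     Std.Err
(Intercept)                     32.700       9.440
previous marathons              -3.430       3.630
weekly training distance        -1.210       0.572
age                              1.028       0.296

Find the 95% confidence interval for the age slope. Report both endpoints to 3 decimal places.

(0.436, 1.620)

Read off: b = 1.028, SE = 0.296 for age.
df = n − k − 1 = 64 − 3 − 1 = 60.
t* = t_{0.025, 60} = 2.000298.
Margin = t* × SE = 2.000298 × 0.296 = 0.59209.
CI: 1.028 ± 0.59209 → (0.436, 1.620).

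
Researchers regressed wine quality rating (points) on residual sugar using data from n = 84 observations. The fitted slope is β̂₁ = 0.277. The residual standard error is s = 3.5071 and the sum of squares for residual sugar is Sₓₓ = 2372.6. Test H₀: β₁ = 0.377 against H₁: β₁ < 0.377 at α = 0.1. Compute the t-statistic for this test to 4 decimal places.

t = -1.3889

SE(β̂₁) = s/√Sₓₓ = 3.5071/√2372.6 = 0.0720006.
t = (0.277 − 0.377) / 0.0720006 = -1.3889.
df = n − 2 = 82.
One-sided p ≈ 0.0843, which is < 0.1, so reject H₀.
There is evidence that the true slope on residual sugar is below 0.377 points per unit.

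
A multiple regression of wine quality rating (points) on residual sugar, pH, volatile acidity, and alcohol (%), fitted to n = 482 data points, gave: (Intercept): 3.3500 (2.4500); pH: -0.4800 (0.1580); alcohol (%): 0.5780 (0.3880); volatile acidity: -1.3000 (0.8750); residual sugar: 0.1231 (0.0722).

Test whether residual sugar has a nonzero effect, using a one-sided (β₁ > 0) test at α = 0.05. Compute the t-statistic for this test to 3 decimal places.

Read off: b = 0.1231, SE = 0.0722 for residual sugar.
H₀: β₁ = 0 vs H₁: β₁ > 0.
t = 0.1231 / 0.0722 = 1.705.
df = n − k − 1 = 482 − 4 − 1 = 477.
One-sided p ≈ 0.0444, which is < 0.05, so reject H₀.
There is evidence that the true slope on residual sugar is positive, holding the other predictors fixed.

t = 1.705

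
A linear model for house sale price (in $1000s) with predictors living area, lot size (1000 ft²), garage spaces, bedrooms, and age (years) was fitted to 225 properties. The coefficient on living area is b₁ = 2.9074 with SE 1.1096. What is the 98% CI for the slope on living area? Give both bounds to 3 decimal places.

(0.307, 5.508)

df = n − k − 1 = 225 − 5 − 1 = 219.
t* = t_{0.01, 219} = 2.343496.
Margin = t* × SE = 2.343496 × 1.1096 = 2.60034.
CI: 2.9074 ± 2.60034 → (0.307, 5.508).
With 98% confidence, each one-unit increase in living area is associated with a change of between 0.307 and 5.508 $1000s in house sale price, holding the other predictors fixed.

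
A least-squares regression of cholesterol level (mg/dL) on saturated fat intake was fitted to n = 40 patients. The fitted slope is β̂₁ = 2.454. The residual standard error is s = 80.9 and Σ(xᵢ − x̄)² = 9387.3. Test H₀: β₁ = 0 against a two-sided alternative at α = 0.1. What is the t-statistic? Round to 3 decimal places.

t = 2.939

SE(β̂₁) = s/√Sₓₓ = 80.9/√9387.3 = 0.834984.
t = 2.454 / 0.834984 = 2.939.
df = n − 2 = 38.
Two-sided p ≈ 0.0056, which is < 0.1, so reject H₀.
There is evidence that saturated fat intake is associated with cholesterol level.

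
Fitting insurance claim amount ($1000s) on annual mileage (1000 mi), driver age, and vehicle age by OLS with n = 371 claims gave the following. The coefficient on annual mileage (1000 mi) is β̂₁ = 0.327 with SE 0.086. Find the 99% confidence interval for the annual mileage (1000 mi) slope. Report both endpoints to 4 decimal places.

(0.1043, 0.5497)

df = n − k − 1 = 371 − 3 − 1 = 367.
t* = t_{0.005, 367} = 2.589292.
Margin = t* × SE = 2.589292 × 0.086 = 0.222679.
CI: 0.327 ± 0.222679 → (0.1043, 0.5497).
With 99% confidence, each one-unit increase in annual mileage (1000 mi) is associated with a change of between 0.1043 and 0.5497 $1000s in insurance claim amount, holding the other predictors fixed.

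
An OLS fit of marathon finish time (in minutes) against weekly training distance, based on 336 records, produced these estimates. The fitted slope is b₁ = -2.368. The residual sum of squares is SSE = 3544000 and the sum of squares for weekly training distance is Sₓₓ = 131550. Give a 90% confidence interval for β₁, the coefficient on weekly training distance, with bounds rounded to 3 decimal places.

MSE = SSE/(n − 2) = 3544000/334 = 10610.8.
SE(b₁) = √(MSE/Sₓₓ) = √(10610.8/131550) = 0.284006.
df = n − 2 = 334.
t* = t_{0.05, 334} = 1.649429.
Margin = t* × SE = 1.649429 × 0.284006 = 0.46845.
CI: -2.368 ± 0.46845 → (-2.836, -1.900).
With 90% confidence, each one-unit increase in weekly training distance is associated with a change of between -2.836 and -1.900 minutes in marathon finish time.

(-2.836, -1.900)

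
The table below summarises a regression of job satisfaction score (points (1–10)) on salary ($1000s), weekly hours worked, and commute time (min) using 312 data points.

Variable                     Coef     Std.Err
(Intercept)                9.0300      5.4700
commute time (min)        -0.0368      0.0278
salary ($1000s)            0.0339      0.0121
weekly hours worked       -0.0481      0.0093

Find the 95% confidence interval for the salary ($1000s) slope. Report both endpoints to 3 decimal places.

Read off: b = 0.0339, SE = 0.0121 for salary ($1000s).
df = n − k − 1 = 312 − 3 − 1 = 308.
t* = t_{0.025, 308} = 1.967696.
Margin = t* × SE = 1.967696 × 0.0121 = 0.02381.
CI: 0.0339 ± 0.02381 → (0.010, 0.058).

(0.010, 0.058)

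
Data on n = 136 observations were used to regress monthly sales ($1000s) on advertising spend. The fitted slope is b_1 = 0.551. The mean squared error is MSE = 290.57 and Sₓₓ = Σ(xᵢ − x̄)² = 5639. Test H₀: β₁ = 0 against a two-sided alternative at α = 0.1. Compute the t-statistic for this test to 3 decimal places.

SE(b_1) = √(MSE/Sₓₓ) = √(290.57/5639) = 0.226999.
t = 0.551 / 0.226999 = 2.427.
df = n − 2 = 134.
Two-sided p ≈ 0.0165, which is < 0.1, so reject H₀.
There is evidence that advertising spend is associated with monthly sales.

t = 2.427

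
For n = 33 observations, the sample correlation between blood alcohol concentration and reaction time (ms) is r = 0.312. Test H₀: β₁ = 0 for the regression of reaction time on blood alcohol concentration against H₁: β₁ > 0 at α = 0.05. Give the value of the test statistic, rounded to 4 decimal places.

t = 1.8284

t = r·√(n − 2)/√(1 − r²) = 0.312·√31/√0.902656 = 1.8284.
df = n − 2 = 31.
One-sided p ≈ 0.0386, which is < 0.05, so reject H₀.
There is evidence of a linear association between blood alcohol concentration and reaction time.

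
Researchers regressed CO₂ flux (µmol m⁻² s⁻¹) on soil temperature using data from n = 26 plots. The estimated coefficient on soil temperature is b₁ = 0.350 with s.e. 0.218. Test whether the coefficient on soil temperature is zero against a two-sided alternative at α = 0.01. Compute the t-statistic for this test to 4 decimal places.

H₀: β₁ = 0 vs H₁: β₁ ≠ 0.
t = (b₁ − β₁⁰)/SE = 0.350 / 0.218 = 1.6055.
df = n − 2 = 26 − 2 = 24.
Two-sided p ≈ 0.1215, which is ≥ 0.01, so fail to reject H₀.
The data do not give significant evidence of an association between soil temperature and CO₂ flux.

t = 1.6055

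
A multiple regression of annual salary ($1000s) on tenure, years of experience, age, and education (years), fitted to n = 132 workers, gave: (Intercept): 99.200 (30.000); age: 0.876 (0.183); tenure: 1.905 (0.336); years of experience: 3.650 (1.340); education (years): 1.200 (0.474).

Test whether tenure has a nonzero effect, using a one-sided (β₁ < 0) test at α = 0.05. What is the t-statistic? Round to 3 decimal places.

t = 5.670

Read off: b = 1.905, SE = 0.336 for tenure.
H₀: β₁ = 0 vs H₁: β₁ < 0.
t = 1.905 / 0.336 = 5.670.
df = n − k − 1 = 132 − 4 − 1 = 127.
One-sided p ≈ 1.0000, which is ≥ 0.05, so fail to reject H₀.
The data do not give significant evidence that the true slope on tenure is negative, holding the other predictors fixed.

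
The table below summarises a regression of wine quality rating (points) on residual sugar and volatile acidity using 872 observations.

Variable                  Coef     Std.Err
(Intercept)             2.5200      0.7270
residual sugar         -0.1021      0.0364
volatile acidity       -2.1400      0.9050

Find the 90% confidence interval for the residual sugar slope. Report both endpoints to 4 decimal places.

(-0.1620, -0.0422)

Read off: b = -0.1021, SE = 0.0364 for residual sugar.
df = n − k − 1 = 872 − 2 − 1 = 869.
t* = t_{0.05, 869} = 1.646609.
Margin = t* × SE = 1.646609 × 0.0364 = 0.059937.
CI: -0.1021 ± 0.059937 → (-0.1620, -0.0422).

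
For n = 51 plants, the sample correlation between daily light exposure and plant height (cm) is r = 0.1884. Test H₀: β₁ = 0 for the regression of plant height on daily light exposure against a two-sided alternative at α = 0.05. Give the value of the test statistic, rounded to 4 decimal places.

t = r·√(n − 2)/√(1 − r²) = 0.1884·√49/√0.964505 = 1.3428.
df = n − 2 = 49.
Two-sided p ≈ 0.1855, which is ≥ 0.05, so fail to reject H₀.
The data do not give significant evidence of a linear association between daily light exposure and plant height.

t = 1.3428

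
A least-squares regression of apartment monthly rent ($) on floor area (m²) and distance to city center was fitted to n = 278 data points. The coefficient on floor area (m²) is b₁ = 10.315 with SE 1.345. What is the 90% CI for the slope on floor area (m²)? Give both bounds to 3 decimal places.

(8.095, 12.535)

df = n − k − 1 = 278 − 2 − 1 = 275.
t* = t_{0.05, 275} = 1.650413.
Margin = t* × SE = 1.650413 × 1.345 = 2.21981.
CI: 10.315 ± 2.21981 → (8.095, 12.535).
With 90% confidence, each one-unit increase in floor area (m²) is associated with a change of between 8.095 and 12.535 $ in apartment monthly rent, holding the other predictors fixed.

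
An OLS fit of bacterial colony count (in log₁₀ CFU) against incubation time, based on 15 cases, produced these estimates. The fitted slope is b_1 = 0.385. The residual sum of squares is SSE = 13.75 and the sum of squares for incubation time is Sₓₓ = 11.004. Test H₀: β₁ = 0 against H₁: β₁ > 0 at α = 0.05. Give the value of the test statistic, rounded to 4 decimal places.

MSE = SSE/(n − 2) = 13.75/13 = 1.05769.
SE(b_1) = √(MSE/Sₓₓ) = √(1.05769/11.004) = 0.31003.
t = 0.385 / 0.31003 = 1.2418.
df = n − 2 = 13.
One-sided p ≈ 0.1181, which is ≥ 0.05, so fail to reject H₀.
The data do not give significant evidence that the true slope on incubation time is positive.

t = 1.2418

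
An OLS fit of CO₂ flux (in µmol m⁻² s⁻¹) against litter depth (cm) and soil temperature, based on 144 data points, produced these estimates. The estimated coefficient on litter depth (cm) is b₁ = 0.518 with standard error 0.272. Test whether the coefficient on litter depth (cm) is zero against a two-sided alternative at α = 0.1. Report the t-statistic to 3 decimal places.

H₀: β₁ = 0 vs H₁: β₁ ≠ 0.
t = (b₁ − β₁⁰)/SE = 0.518 / 0.272 = 1.904.
df = n − k − 1 = 144 − 2 − 1 = 141.
Two-sided p ≈ 0.0589, which is < 0.1, so reject H₀.
There is evidence that litter depth (cm) is associated with CO₂ flux, holding the other predictors fixed.

t = 1.904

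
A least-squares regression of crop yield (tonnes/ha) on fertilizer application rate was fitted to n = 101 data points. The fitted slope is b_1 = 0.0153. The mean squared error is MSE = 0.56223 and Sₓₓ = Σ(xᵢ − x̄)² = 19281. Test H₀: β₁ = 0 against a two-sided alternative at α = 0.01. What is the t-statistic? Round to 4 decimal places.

SE(b_1) = √(MSE/Sₓₓ) = √(0.56223/19281) = 0.00539998.
t = 0.0153 / 0.00539998 = 2.8333.
df = n − 2 = 99.
Two-sided p ≈ 0.0056, which is < 0.01, so reject H₀.
There is evidence that fertilizer application rate is associated with crop yield.

t = 2.8333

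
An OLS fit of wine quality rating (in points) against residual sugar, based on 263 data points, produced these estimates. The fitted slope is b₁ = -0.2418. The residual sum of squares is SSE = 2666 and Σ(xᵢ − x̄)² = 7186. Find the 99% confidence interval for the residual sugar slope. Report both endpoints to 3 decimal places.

MSE = SSE/(n − 2) = 2666/261 = 10.2146.
SE(b₁) = √(MSE/Sₓₓ) = √(10.2146/7186) = 0.0377022.
df = n − 2 = 261.
t* = t_{0.005, 261} = 2.594797.
Margin = t* × SE = 2.594797 × 0.0377022 = 0.09783.
CI: -0.2418 ± 0.09783 → (-0.340, -0.144).
With 99% confidence, each one-unit increase in residual sugar is associated with a change of between -0.340 and -0.144 points in wine quality rating.

(-0.340, -0.144)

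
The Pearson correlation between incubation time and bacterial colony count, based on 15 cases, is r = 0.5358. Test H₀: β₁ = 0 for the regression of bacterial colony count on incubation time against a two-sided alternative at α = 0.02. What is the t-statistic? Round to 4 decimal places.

t = r·√(n − 2)/√(1 − r²) = 0.5358·√13/√0.712918 = 2.2880.
df = n − 2 = 13.
Two-sided p ≈ 0.0395, which is ≥ 0.02, so fail to reject H₀.
The data do not give significant evidence of a linear association between incubation time and bacterial colony count.

t = 2.2880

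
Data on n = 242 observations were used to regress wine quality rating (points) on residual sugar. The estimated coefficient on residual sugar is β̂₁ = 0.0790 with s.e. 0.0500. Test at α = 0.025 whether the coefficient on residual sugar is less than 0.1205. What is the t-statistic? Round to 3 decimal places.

t = -0.830

H₀: β₁ = 0.1205 vs H₁: β₁ < 0.1205.
t = (β̂₁ − β₁⁰)/SE = (0.0790 − 0.1205) / 0.0500 = -0.830.
df = n − 2 = 242 − 2 = 240.
One-sided p ≈ 0.2037, which is ≥ 0.025, so fail to reject H₀.
The data do not give significant evidence that the true slope on residual sugar is below 0.1205 points per unit.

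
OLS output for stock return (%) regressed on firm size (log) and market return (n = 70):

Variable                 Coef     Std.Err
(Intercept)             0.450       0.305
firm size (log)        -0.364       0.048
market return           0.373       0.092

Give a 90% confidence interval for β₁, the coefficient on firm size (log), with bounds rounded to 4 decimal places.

Read off: b = -0.364, SE = 0.048 for firm size (log).
df = n − k − 1 = 70 − 2 − 1 = 67.
t* = t_{0.05, 67} = 1.667916.
Margin = t* × SE = 1.667916 × 0.048 = 0.080060.
CI: -0.364 ± 0.080060 → (-0.4441, -0.2839).

(-0.4441, -0.2839)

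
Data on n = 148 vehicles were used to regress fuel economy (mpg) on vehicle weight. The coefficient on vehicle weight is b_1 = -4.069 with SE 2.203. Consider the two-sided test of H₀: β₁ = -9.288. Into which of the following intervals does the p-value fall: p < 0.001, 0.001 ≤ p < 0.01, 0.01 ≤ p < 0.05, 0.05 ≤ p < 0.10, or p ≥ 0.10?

0.01 ≤ p < 0.05

t = (-4.069 − (-9.288)) / 2.203 = 2.369.
df = n − 2 = 148 − 2 = 146.
Two-sided p = 2·P(T_{146} > |t|) ≈ 0.0191.
So 0.01 ≤ p < 0.05.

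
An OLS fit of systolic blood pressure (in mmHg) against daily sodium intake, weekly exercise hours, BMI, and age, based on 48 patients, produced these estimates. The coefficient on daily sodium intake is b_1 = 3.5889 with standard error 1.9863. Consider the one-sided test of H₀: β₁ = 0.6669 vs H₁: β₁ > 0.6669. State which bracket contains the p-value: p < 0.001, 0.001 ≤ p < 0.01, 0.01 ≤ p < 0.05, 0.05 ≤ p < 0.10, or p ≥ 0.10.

0.05 ≤ p < 0.10

t = (3.5889 − 0.6669) / 1.9863 = 1.471.
df = n − k − 1 = 48 − 4 − 1 = 43.
One-sided p = P(T_{43} > t) ≈ 0.0743.
So 0.05 ≤ p < 0.10.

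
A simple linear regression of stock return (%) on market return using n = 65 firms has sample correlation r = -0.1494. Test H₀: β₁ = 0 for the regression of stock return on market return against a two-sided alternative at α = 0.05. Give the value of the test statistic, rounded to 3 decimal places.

t = -1.199

t = r·√(n − 2)/√(1 − r²) = -0.1494·√63/√0.97768 = -1.199.
df = n − 2 = 63.
Two-sided p ≈ 0.2349, which is ≥ 0.05, so fail to reject H₀.
The data do not give significant evidence of a linear association between market return and stock return.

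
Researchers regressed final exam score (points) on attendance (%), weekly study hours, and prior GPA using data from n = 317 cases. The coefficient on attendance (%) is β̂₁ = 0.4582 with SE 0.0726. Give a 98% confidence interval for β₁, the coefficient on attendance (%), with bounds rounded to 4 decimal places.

df = n − k − 1 = 317 − 3 − 1 = 313.
t* = t_{0.01, 313} = 2.33832.
Margin = t* × SE = 2.33832 × 0.0726 = 0.169762.
CI: 0.4582 ± 0.169762 → (0.2884, 0.6280).
With 98% confidence, each one-unit increase in attendance (%) is associated with a change of between 0.2884 and 0.6280 points in final exam score, holding the other predictors fixed.

(0.2884, 0.6280)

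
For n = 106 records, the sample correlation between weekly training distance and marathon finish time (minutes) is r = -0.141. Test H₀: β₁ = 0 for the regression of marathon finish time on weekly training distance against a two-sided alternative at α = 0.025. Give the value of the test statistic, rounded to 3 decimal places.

t = -1.452

t = r·√(n − 2)/√(1 − r²) = -0.141·√104/√0.980119 = -1.452.
df = n − 2 = 104.
Two-sided p ≈ 0.1494, which is ≥ 0.025, so fail to reject H₀.
The data do not give significant evidence of a linear association between weekly training distance and marathon finish time.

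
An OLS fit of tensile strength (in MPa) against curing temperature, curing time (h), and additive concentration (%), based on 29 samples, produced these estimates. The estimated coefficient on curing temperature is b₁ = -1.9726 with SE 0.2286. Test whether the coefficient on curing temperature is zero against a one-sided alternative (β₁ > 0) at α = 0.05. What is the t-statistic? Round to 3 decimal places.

H₀: β₁ = 0 vs H₁: β₁ > 0.
t = (b₁ − β₁⁰)/SE = -1.9726 / 0.2286 = -8.629.
df = n − k − 1 = 29 − 3 − 1 = 25.
One-sided p ≈ 1.0000, which is ≥ 0.05, so fail to reject H₀.
The data do not give significant evidence that the true slope on curing temperature is positive, holding the other predictors fixed.

t = -8.629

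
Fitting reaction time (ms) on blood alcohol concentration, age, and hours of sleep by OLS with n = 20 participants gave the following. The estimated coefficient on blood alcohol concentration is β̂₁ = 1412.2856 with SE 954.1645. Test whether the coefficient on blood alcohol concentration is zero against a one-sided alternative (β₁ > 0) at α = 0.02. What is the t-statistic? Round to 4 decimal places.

H₀: β₁ = 0 vs H₁: β₁ > 0.
t = (β̂₁ − β₁⁰)/SE = 1412.2856 / 954.1645 = 1.4801.
df = n − k − 1 = 20 − 3 − 1 = 16.
One-sided p ≈ 0.0791, which is ≥ 0.02, so fail to reject H₀.
The data do not give significant evidence that the true slope on blood alcohol concentration is positive, holding the other predictors fixed.

t = 1.4801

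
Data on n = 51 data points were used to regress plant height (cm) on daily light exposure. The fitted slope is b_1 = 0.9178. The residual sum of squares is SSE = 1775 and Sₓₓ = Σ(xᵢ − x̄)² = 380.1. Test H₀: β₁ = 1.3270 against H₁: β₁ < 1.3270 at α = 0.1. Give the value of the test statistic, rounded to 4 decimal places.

t = -1.3255

MSE = SSE/(n − 2) = 1775/49 = 36.2245.
SE(b_1) = √(MSE/Sₓₓ) = √(36.2245/380.1) = 0.308711.
t = (0.9178 − 1.3270) / 0.308711 = -1.3255.
df = n − 2 = 49.
One-sided p ≈ 0.0956, which is < 0.1, so reject H₀.
There is evidence that the true slope on daily light exposure is below 1.3270 cm per unit.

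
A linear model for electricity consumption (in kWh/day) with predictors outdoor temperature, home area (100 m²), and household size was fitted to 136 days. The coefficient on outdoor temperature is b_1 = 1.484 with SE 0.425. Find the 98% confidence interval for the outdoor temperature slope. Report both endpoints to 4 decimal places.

df = n − k − 1 = 136 − 3 − 1 = 132.
t* = t_{0.01, 132} = 2.35493.
Margin = t* × SE = 2.35493 × 0.425 = 1.000845.
CI: 1.484 ± 1.000845 → (0.4832, 2.4848).
With 98% confidence, each one-unit increase in outdoor temperature is associated with a change of between 0.4832 and 2.4848 kWh/day in electricity consumption, holding the other predictors fixed.

(0.4832, 2.4848)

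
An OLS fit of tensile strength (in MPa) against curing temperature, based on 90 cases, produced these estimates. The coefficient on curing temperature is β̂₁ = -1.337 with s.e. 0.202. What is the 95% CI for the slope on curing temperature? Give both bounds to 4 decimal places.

(-1.7384, -0.9356)

df = n − 2 = 90 − 2 = 88.
t* = t_{0.025, 88} = 1.98729.
Margin = t* × SE = 1.98729 × 0.202 = 0.401433.
CI: -1.337 ± 0.401433 → (-1.7384, -0.9356).
With 95% confidence, each one-unit increase in curing temperature is associated with a change of between -1.7384 and -0.9356 MPa in tensile strength.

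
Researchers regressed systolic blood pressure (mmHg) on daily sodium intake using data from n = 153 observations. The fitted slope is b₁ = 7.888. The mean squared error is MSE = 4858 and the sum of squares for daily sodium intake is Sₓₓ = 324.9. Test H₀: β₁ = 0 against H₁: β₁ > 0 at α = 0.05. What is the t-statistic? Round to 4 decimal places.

t = 2.0399

SE(b₁) = √(MSE/Sₓₓ) = √(4858/324.9) = 3.86682.
t = 7.888 / 3.86682 = 2.0399.
df = n − 2 = 151.
One-sided p ≈ 0.0216, which is < 0.05, so reject H₀.
There is evidence that the true slope on daily sodium intake is positive.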